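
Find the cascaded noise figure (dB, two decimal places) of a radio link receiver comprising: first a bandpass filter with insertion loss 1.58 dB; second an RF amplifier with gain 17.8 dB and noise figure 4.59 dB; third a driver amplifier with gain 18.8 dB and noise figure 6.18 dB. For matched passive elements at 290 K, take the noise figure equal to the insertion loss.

6.25 dB

Convert to linear (a loss of L dB is a gain of −L dB): F_i = 10^(NF_i/10), G_i = 10^(G_i,dB/10)
  Stage 1: F_1 = 10^(1.58/10) = 1.439, G_1 = 10^(−1.58/10) = 0.6950
  Stage 2: F_2 = 10^(4.59/10) = 2.877, G_2 = 10^(17.8/10) = 60.26
  Stage 3: F_3 = 10^(6.18/10) = 4.150, G_3 = 10^(18.8/10) = 75.86
Friis cascade:
  F = 1.439 + (2.877 − 1)/0.6950 + (4.150 − 1)/41.88 = 4.215
NF = 10 log₁₀(4.215) = 6.25 dB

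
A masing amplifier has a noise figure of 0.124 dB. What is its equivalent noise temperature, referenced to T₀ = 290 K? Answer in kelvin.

8.40 K

F = 10^(0.124/10) = 1.02896
T_e = (F − 1)·T₀ = (1.02896 − 1) × 290 = 8.40 K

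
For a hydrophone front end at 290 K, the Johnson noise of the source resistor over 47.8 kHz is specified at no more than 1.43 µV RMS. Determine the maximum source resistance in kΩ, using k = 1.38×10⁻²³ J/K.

2.67 kΩ

Johnson–Nyquist: V_n = √(4kTRB) ⇒ R = V_n² / (4kTB)
4kTB = 4 × 1.38×10⁻²³ × 290 × 4.78×10⁴ = 7.65×10⁻¹⁶
R = (1.43×10⁻⁶)² / 7.65×10⁻¹⁶ = 2.67×10³ Ω = 2.67 kΩ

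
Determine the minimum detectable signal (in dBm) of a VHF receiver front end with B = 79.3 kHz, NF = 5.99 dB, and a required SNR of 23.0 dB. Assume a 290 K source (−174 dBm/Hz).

−96.0 dBm

Sensitivity = −174 + 10 log₁₀(B) + NF + SNR_min
= −174 + 48.99 + 5.99 + 23.0
= −96.02 dBm → −96.0 dBm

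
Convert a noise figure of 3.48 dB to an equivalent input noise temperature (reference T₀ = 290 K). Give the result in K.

356 K

F = 10^(3.48/10) = 2.22844
T_e = (F − 1)·T₀ = (2.22844 − 1) × 290 = 356 K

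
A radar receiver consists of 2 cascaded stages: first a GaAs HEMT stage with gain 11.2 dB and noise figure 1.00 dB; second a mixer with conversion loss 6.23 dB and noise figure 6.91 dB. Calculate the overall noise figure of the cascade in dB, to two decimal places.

1.92 dB

Convert to linear (a loss of L dB is a gain of −L dB): F_i = 10^(NF_i/10), G_i = 10^(G_i,dB/10)
  Stage 1: F_1 = 10^(1.00/10) = 1.259, G_1 = 10^(11.2/10) = 13.18
  Stage 2: F_2 = 10^(6.91/10) = 4.909, G_2 = 10^(−6.23/10) = 0.2382
Friis cascade:
  F = 1.259 + (4.909 − 1)/13.18 = 1.555
NF = 10 log₁₀(1.555) = 1.92 dB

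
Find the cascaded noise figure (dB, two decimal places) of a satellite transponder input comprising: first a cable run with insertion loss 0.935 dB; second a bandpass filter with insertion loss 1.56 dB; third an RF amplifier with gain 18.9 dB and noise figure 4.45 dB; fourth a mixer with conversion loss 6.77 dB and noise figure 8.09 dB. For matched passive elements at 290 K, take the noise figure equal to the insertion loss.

Convert to linear (a loss of L dB is a gain of −L dB): F_i = 10^(NF_i/10), G_i = 10^(G_i,dB/10)
  Stage 1: F_1 = 10^(0.935/10) = 1.240, G_1 = 10^(−0.935/10) = 0.8063
  Stage 2: F_2 = 10^(1.56/10) = 1.432, G_2 = 10^(−1.56/10) = 0.6982
  Stage 3: F_3 = 10^(4.45/10) = 2.786, G_3 = 10^(18.9/10) = 77.62
  Stage 4: F_4 = 10^(8.09/10) = 6.442, G_4 = 10^(−6.77/10) = 0.2104
Friis cascade:
  F = 1.240 + (1.432 − 1)/0.8063 + (2.786 − 1)/0.5630 + (6.442 − 1)/43.70 = 5.073
NF = 10 log₁₀(5.073) = 7.05 dB

7.05 dB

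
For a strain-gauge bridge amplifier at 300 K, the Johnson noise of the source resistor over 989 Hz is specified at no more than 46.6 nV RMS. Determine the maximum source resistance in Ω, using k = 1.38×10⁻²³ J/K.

133 Ω

Johnson–Nyquist: V_n = √(4kTRB) ⇒ R = V_n² / (4kTB)
4kTB = 4 × 1.38×10⁻²³ × 300 × 9.89×10² = 1.64×10⁻¹⁷
R = (4.66×10⁻⁸)² / 1.64×10⁻¹⁷ = 1.33×10² Ω = 133 Ω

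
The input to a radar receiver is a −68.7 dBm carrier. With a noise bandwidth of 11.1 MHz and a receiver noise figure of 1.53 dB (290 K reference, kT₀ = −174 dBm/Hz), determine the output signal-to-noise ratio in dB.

33.3 dB

Noise floor: N = −174 + 10 log₁₀(B) + NF
10 log₁₀(1.11×10⁷) = 70.45 dB
N = −174 + 70.45 + 1.53 = −102.02 dBm
SNR = P_sig − N = −68.7 − (−102.02) = 33.32 dB → 33.3 dB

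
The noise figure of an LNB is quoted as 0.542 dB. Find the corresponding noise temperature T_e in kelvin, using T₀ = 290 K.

38.5 K

F = 10^(0.542/10) = 1.13292
T_e = (F − 1)·T₀ = (1.13292 − 1) × 290 = 38.5 K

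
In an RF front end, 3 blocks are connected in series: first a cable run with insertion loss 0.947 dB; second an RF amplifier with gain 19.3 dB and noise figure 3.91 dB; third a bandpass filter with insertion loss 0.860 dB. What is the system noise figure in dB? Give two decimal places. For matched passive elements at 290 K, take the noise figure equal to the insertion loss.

4.86 dB

Convert to linear (a loss of L dB is a gain of −L dB): F_i = 10^(NF_i/10), G_i = 10^(G_i,dB/10)
  Stage 1: F_1 = 10^(0.947/10) = 1.244, G_1 = 10^(−0.947/10) = 0.8041
  Stage 2: F_2 = 10^(3.91/10) = 2.460, G_2 = 10^(19.3/10) = 85.11
  Stage 3: F_3 = 10^(0.860/10) = 1.219, G_3 = 10^(−0.860/10) = 0.8204
Friis cascade:
  F = 1.244 + (2.460 − 1)/0.8041 + (1.219 − 1)/68.44 = 3.063
NF = 10 log₁₀(3.063) = 4.86 dB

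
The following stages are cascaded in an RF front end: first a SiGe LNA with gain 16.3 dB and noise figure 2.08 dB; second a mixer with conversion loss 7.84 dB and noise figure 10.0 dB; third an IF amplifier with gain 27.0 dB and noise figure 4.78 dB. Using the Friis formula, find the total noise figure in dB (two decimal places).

3.25 dB

Convert to linear (a loss of L dB is a gain of −L dB): F_i = 10^(NF_i/10), G_i = 10^(G_i,dB/10)
  Stage 1: F_1 = 10^(2.08/10) = 1.614, G_1 = 10^(16.3/10) = 42.66
  Stage 2: F_2 = 10^(10.0/10) = 10.00, G_2 = 10^(−7.84/10) = 0.1644
  Stage 3: F_3 = 10^(4.78/10) = 3.006, G_3 = 10^(27.0/10) = 501.2
Friis cascade:
  F = 1.614 + (10.00 − 1)/42.66 + (3.006 − 1)/7.015 = 2.111
NF = 10 log₁₀(2.111) = 3.25 dB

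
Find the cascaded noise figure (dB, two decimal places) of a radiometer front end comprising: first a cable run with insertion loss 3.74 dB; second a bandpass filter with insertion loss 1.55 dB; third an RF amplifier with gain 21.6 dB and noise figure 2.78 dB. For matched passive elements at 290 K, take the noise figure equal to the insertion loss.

8.07 dB

Convert to linear (a loss of L dB is a gain of −L dB): F_i = 10^(NF_i/10), G_i = 10^(G_i,dB/10)
  Stage 1: F_1 = 10^(3.74/10) = 2.366, G_1 = 10^(−3.74/10) = 0.4227
  Stage 2: F_2 = 10^(1.55/10) = 1.429, G_2 = 10^(−1.55/10) = 0.6998
  Stage 3: F_3 = 10^(2.78/10) = 1.897, G_3 = 10^(21.6/10) = 144.5
Friis cascade:
  F = 2.366 + (1.429 − 1)/0.4227 + (1.897 − 1)/0.2958 = 6.412
NF = 10 log₁₀(6.412) = 8.07 dB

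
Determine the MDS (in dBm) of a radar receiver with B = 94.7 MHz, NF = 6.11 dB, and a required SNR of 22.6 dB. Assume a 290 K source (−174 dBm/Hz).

−65.5 dBm

Sensitivity = −174 + 10 log₁₀(B) + NF + SNR_min
= −174 + 79.76 + 6.11 + 22.6
= −65.53 dBm → −65.5 dBm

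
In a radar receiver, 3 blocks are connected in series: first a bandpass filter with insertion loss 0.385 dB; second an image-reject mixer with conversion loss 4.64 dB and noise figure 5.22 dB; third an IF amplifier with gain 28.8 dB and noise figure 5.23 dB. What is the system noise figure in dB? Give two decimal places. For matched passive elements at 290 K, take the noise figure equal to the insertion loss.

Convert to linear (a loss of L dB is a gain of −L dB): F_i = 10^(NF_i/10), G_i = 10^(G_i,dB/10)
  Stage 1: F_1 = 10^(0.385/10) = 1.093, G_1 = 10^(−0.385/10) = 0.9152
  Stage 2: F_2 = 10^(5.22/10) = 3.327, G_2 = 10^(−4.64/10) = 0.3436
  Stage 3: F_3 = 10^(5.23/10) = 3.334, G_3 = 10^(28.8/10) = 758.6
Friis cascade:
  F = 1.093 + (3.327 − 1)/0.9152 + (3.334 − 1)/0.3144 = 11.06
NF = 10 log₁₀(11.06) = 10.44 dB

10.44 dB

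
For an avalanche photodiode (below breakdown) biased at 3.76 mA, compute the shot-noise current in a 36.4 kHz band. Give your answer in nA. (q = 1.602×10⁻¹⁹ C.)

I_n = √(2qI·B)
2qI·B = 2 × 1.602×10⁻¹⁹ × 3.76×10⁻³ × 3.64×10⁴ = 4.39×10⁻¹⁷ A²
I_n = √(4.39×10⁻¹⁷) = 6.62×10⁻⁹ A = 6.62 nA

6.62 nA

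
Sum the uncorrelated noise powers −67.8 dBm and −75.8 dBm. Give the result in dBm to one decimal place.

−67.2 dBm

Convert to linear, add, convert back:
P₁ = 1.66×10⁻¹⁰ W, P₂ = 2.63×10⁻¹¹ W
P_tot = 1.92×10⁻¹⁰ W → 10 log₁₀(P_tot / 10⁻³) = −67.2 dBm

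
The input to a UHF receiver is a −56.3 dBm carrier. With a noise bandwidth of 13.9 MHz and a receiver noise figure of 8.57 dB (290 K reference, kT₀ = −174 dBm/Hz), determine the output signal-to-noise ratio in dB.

Noise floor: N = −174 + 10 log₁₀(B) + NF
10 log₁₀(1.39×10⁷) = 71.43 dB
N = −174 + 71.43 + 8.57 = −94.00 dBm
SNR = P_sig − N = −56.3 − (−94.00) = 37.70 dB → 37.7 dB

37.7 dB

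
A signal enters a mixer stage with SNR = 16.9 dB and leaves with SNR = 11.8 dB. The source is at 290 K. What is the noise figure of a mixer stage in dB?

NF (dB) = SNR_in(dB) − SNR_out(dB) when the source is at T₀
NF = 16.9 − 11.8 = 5.1 dB

5.1 dB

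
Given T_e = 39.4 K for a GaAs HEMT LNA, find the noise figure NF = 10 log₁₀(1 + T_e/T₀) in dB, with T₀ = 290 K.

F = 1 + T_e/T₀ = 1 + 39.4/290 = 1.13586
NF = 10 log₁₀(1.13586) = 0.553 dB

0.553 dB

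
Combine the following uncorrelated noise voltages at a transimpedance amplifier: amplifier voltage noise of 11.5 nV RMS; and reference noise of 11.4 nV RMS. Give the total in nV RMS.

16.2 nV

Uncorrelated sources add in power (mean-square): V_tot = √(ΣV_i²)
V_tot = √[(1.15×10⁻⁸)² + (1.14×10⁻⁸)²] = 1.62×10⁻⁸ V = 16.2 nV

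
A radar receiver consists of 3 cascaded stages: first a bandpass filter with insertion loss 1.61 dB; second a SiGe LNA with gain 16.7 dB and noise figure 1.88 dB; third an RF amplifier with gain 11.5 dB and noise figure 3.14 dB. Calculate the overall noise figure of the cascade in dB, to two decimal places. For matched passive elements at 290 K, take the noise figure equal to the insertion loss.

3.55 dB

Convert to linear (a loss of L dB is a gain of −L dB): F_i = 10^(NF_i/10), G_i = 10^(G_i,dB/10)
  Stage 1: F_1 = 10^(1.61/10) = 1.449, G_1 = 10^(−1.61/10) = 0.6902
  Stage 2: F_2 = 10^(1.88/10) = 1.542, G_2 = 10^(16.7/10) = 46.77
  Stage 3: F_3 = 10^(3.14/10) = 2.061, G_3 = 10^(11.5/10) = 14.13
Friis cascade:
  F = 1.449 + (1.542 − 1)/0.6902 + (2.061 − 1)/32.28 = 2.266
NF = 10 log₁₀(2.266) = 3.55 dB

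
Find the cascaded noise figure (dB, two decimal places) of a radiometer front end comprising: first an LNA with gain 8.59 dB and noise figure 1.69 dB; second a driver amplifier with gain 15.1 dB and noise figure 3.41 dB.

Convert to linear (a loss of L dB is a gain of −L dB): F_i = 10^(NF_i/10), G_i = 10^(G_i,dB/10)
  Stage 1: F_1 = 10^(1.69/10) = 1.476, G_1 = 10^(8.59/10) = 7.228
  Stage 2: F_2 = 10^(3.41/10) = 2.193, G_2 = 10^(15.1/10) = 32.36
Friis cascade:
  F = 1.476 + (2.193 − 1)/7.228 = 1.641
NF = 10 log₁₀(1.641) = 2.15 dB

2.15 dB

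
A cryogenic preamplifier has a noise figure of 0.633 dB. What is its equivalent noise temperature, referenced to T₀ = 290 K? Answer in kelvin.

F = 10^(0.633/10) = 1.15691
T_e = (F − 1)·T₀ = (1.15691 − 1) × 290 = 45.5 K

45.5 K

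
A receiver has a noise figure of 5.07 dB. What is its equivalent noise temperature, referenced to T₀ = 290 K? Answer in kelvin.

642 K

F = 10^(5.07/10) = 3.21366
T_e = (F − 1)·T₀ = (3.21366 − 1) × 290 = 642 K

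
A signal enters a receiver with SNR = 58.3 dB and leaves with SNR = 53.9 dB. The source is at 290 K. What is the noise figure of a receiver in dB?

4.4 dB

NF (dB) = SNR_in(dB) − SNR_out(dB) when the source is at T₀
NF = 58.3 − 53.9 = 4.4 dB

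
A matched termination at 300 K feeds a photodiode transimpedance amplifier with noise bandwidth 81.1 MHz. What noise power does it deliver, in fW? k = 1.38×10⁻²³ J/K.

P_n = kTB = 1.38×10⁻²³ × 300 × 8.11×10⁷ = 3.36×10⁻¹³ W = 336 fW

336 fW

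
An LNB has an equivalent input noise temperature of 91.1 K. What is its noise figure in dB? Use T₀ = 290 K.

1.19 dB

F = 1 + T_e/T₀ = 1 + 91.1/290 = 1.31414
NF = 10 log₁₀(1.31414) = 1.19 dB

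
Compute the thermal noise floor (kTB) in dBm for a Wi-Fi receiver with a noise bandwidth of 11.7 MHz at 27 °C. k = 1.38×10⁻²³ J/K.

T = 27 °C + 273.15 = 300.15 K
P_n = kTB = 1.38×10⁻²³ × 300.15 × 1.17×10⁷ = 4.85×10⁻¹⁴ W
In dBm: 10 log₁₀(4.85×10⁻¹⁴ / 10⁻³) = −103.1 dBm

−103.1 dBm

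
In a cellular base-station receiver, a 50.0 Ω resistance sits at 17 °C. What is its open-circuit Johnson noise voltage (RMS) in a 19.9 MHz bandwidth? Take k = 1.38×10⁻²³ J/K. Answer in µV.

3.99 µV

T = 17 °C + 273.15 = 290.15 K
V_n = √(4kTRB)
4kTRB = 4 × 1.38×10⁻²³ × 290.15 × 5.00×10¹ × 1.99×10⁷ = 1.59×10⁻¹¹ V²
V_n = √(1.59×10⁻¹¹) = 3.99×10⁻⁶ V = 3.99 µV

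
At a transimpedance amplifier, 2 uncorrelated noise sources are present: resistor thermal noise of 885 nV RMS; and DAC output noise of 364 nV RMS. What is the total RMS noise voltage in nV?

Uncorrelated sources add in power (mean-square): V_tot = √(ΣV_i²)
V_tot = √[(8.85×10⁻⁷)² + (3.64×10⁻⁷)²] = 9.57×10⁻⁷ V = 957 nV

957 nV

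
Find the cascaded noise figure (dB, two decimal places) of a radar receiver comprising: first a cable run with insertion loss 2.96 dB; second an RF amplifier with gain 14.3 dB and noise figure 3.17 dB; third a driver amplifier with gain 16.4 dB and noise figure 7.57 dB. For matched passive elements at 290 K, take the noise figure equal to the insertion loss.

Convert to linear (a loss of L dB is a gain of −L dB): F_i = 10^(NF_i/10), G_i = 10^(G_i,dB/10)
  Stage 1: F_1 = 10^(2.96/10) = 1.977, G_1 = 10^(−2.96/10) = 0.5058
  Stage 2: F_2 = 10^(3.17/10) = 2.075, G_2 = 10^(14.3/10) = 26.92
  Stage 3: F_3 = 10^(7.57/10) = 5.715, G_3 = 10^(16.4/10) = 43.65
Friis cascade:
  F = 1.977 + (2.075 − 1)/0.5058 + (5.715 − 1)/13.61 = 4.448
NF = 10 log₁₀(4.448) = 6.48 dB

6.48 dB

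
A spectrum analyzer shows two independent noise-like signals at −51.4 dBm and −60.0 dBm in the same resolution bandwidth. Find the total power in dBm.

Convert to linear, add, convert back:
P₁ = 7.24×10⁻⁹ W, P₂ = 1.00×10⁻⁹ W
P_tot = 8.24×10⁻⁹ W → 10 log₁₀(P_tot / 10⁻³) = −50.8 dBm

−50.8 dBm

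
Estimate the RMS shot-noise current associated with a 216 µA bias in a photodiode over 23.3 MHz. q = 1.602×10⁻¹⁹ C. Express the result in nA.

40.2 nA

I_n = √(2qI·B)
2qI·B = 2 × 1.602×10⁻¹⁹ × 2.16×10⁻⁴ × 2.33×10⁷ = 1.61×10⁻¹⁵ A²
I_n = √(1.61×10⁻¹⁵) = 4.02×10⁻⁸ A = 40.2 nA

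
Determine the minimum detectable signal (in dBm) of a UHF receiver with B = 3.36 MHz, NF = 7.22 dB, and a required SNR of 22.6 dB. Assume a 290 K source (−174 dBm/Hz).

−78.9 dBm

Sensitivity = −174 + 10 log₁₀(B) + NF + SNR_min
= −174 + 65.26 + 7.22 + 22.6
= −78.92 dBm → −78.9 dBm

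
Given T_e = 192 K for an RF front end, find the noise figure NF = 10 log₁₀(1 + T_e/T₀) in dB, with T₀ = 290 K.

2.21 dB

F = 1 + T_e/T₀ = 1 + 192/290 = 1.66207
NF = 10 log₁₀(1.66207) = 2.21 dB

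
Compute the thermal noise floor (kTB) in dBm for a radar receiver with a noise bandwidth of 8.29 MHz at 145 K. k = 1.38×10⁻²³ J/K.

−107.8 dBm

P_n = kTB = 1.38×10⁻²³ × 145 × 8.29×10⁶ = 1.66×10⁻¹⁴ W
In dBm: 10 log₁₀(1.66×10⁻¹⁴ / 10⁻³) = −107.8 dBm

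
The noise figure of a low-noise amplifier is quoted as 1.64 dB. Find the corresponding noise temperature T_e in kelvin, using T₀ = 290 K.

133 K

F = 10^(1.64/10) = 1.45881
T_e = (F − 1)·T₀ = (1.45881 − 1) × 290 = 133 K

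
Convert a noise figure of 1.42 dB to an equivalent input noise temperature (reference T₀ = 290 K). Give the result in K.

F = 10^(1.42/10) = 1.38676
T_e = (F − 1)·T₀ = (1.38676 − 1) × 290 = 112 K

112 K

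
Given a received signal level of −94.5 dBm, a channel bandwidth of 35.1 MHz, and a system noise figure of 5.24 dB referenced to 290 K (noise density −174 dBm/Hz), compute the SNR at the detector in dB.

−1.2 dB

Noise floor: N = −174 + 10 log₁₀(B) + NF
10 log₁₀(3.51×10⁷) = 75.45 dB
N = −174 + 75.45 + 5.24 = −93.31 dBm
SNR = P_sig − N = −94.5 − (−93.31) = −1.19 dB → −1.2 dB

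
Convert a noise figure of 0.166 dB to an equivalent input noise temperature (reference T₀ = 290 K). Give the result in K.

11.3 K

F = 10^(0.166/10) = 1.03896
T_e = (F − 1)·T₀ = (1.03896 − 1) × 290 = 11.3 K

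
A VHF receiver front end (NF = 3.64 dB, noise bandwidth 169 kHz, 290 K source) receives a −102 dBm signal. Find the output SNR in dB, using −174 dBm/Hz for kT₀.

Noise floor: N = −174 + 10 log₁₀(B) + NF
10 log₁₀(1.69×10⁵) = 52.28 dB
N = −174 + 52.28 + 3.64 = −118.08 dBm
SNR = P_sig − N = −102 − (−118.08) = 16.08 dB → 16.1 dB

16.1 dB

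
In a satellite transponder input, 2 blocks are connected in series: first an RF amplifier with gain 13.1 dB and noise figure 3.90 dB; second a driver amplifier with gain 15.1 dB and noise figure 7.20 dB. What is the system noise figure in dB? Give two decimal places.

4.25 dB

Convert to linear (a loss of L dB is a gain of −L dB): F_i = 10^(NF_i/10), G_i = 10^(G_i,dB/10)
  Stage 1: F_1 = 10^(3.90/10) = 2.455, G_1 = 10^(13.1/10) = 20.42
  Stage 2: F_2 = 10^(7.20/10) = 5.248, G_2 = 10^(15.1/10) = 32.36
Friis cascade:
  F = 2.455 + (5.248 − 1)/20.42 = 2.663
NF = 10 log₁₀(2.663) = 4.25 dB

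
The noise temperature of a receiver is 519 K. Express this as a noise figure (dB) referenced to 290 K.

4.46 dB

F = 1 + T_e/T₀ = 1 + 519/290 = 2.78966
NF = 10 log₁₀(2.78966) = 4.46 dB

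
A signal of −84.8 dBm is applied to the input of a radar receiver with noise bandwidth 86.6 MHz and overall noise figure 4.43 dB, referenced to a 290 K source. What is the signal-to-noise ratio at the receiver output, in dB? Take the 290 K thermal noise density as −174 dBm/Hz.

5.4 dB

Noise floor: N = −174 + 10 log₁₀(B) + NF
10 log₁₀(8.66×10⁷) = 79.38 dB
N = −174 + 79.38 + 4.43 = −90.19 dBm
SNR = P_sig − N = −84.8 − (−90.19) = 5.39 dB → 5.4 dB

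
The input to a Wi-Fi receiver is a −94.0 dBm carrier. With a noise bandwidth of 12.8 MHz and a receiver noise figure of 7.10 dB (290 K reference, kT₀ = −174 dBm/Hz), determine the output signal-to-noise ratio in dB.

1.8 dB

Noise floor: N = −174 + 10 log₁₀(B) + NF
10 log₁₀(1.28×10⁷) = 71.07 dB
N = −174 + 71.07 + 7.10 = −95.83 dBm
SNR = P_sig − N = −94.0 − (−95.83) = 1.83 dB → 1.8 dB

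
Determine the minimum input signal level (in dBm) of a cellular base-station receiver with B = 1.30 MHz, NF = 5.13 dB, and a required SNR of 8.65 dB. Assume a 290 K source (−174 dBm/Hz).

−99.1 dBm

Sensitivity = −174 + 10 log₁₀(B) + NF + SNR_min
= −174 + 61.14 + 5.13 + 8.65
= −99.08 dBm → −99.1 dBm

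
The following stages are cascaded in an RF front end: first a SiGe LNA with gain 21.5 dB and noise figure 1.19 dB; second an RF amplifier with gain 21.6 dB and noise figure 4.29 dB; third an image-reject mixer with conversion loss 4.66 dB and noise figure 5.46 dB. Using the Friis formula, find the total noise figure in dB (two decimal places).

Convert to linear (a loss of L dB is a gain of −L dB): F_i = 10^(NF_i/10), G_i = 10^(G_i,dB/10)
  Stage 1: F_1 = 10^(1.19/10) = 1.315, G_1 = 10^(21.5/10) = 141.3
  Stage 2: F_2 = 10^(4.29/10) = 2.685, G_2 = 10^(21.6/10) = 144.5
  Stage 3: F_3 = 10^(5.46/10) = 3.516, G_3 = 10^(−4.66/10) = 0.3420
Friis cascade:
  F = 1.315 + (2.685 − 1)/141.3 + (3.516 − 1)/2.042×10⁴ = 1.327
NF = 10 log₁₀(1.327) = 1.23 dB

1.23 dB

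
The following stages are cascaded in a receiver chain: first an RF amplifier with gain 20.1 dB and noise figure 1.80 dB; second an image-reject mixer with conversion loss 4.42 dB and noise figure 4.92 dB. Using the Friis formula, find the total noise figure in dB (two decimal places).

1.86 dB

Convert to linear (a loss of L dB is a gain of −L dB): F_i = 10^(NF_i/10), G_i = 10^(G_i,dB/10)
  Stage 1: F_1 = 10^(1.80/10) = 1.514, G_1 = 10^(20.1/10) = 102.3
  Stage 2: F_2 = 10^(4.92/10) = 3.105, G_2 = 10^(−4.42/10) = 0.3614
Friis cascade:
  F = 1.514 + (3.105 − 1)/102.3 = 1.534
NF = 10 log₁₀(1.534) = 1.86 dB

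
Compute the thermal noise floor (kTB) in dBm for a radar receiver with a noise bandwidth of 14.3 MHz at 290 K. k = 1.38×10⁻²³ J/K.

P_n = kTB = 1.38×10⁻²³ × 290 × 1.43×10⁷ = 5.72×10⁻¹⁴ W
In dBm: 10 log₁₀(5.72×10⁻¹⁴ / 10⁻³) = −102.4 dBm

−102.4 dBm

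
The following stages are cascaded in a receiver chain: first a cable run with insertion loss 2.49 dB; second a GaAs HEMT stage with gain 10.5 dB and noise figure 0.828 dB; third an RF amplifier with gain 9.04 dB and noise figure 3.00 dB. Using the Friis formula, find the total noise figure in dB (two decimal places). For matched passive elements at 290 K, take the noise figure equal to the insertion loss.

3.63 dB

Convert to linear (a loss of L dB is a gain of −L dB): F_i = 10^(NF_i/10), G_i = 10^(G_i,dB/10)
  Stage 1: F_1 = 10^(2.49/10) = 1.774, G_1 = 10^(−2.49/10) = 0.5636
  Stage 2: F_2 = 10^(0.828/10) = 1.210, G_2 = 10^(10.5/10) = 11.22
  Stage 3: F_3 = 10^(3.00/10) = 1.995, G_3 = 10^(9.04/10) = 8.017
Friis cascade:
  F = 1.774 + (1.210 − 1)/0.5636 + (1.995 − 1)/6.324 = 2.304
NF = 10 log₁₀(2.304) = 3.63 dB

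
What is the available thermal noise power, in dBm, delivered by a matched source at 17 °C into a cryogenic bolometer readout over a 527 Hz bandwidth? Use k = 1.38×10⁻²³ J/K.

T = 17 °C + 273.15 = 290.15 K
P_n = kTB = 1.38×10⁻²³ × 290.15 × 5.27×10² = 2.11×10⁻¹⁸ W
In dBm: 10 log₁₀(2.11×10⁻¹⁸ / 10⁻³) = −146.8 dBm

−146.8 dBm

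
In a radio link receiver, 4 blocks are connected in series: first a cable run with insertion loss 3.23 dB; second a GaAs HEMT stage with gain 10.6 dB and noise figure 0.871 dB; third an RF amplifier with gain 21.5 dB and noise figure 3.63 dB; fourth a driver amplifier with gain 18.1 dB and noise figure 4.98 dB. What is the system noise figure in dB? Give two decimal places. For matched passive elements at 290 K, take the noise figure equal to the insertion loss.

4.49 dB

Convert to linear (a loss of L dB is a gain of −L dB): F_i = 10^(NF_i/10), G_i = 10^(G_i,dB/10)
  Stage 1: F_1 = 10^(3.23/10) = 2.104, G_1 = 10^(−3.23/10) = 0.4753
  Stage 2: F_2 = 10^(0.871/10) = 1.222, G_2 = 10^(10.6/10) = 11.48
  Stage 3: F_3 = 10^(3.63/10) = 2.307, G_3 = 10^(21.5/10) = 141.3
  Stage 4: F_4 = 10^(4.98/10) = 3.148, G_4 = 10^(18.1/10) = 64.57
Friis cascade:
  F = 2.104 + (1.222 − 1)/0.4753 + (2.307 − 1)/5.458 + (3.148 − 1)/770.9 = 2.813
NF = 10 log₁₀(2.813) = 4.49 dB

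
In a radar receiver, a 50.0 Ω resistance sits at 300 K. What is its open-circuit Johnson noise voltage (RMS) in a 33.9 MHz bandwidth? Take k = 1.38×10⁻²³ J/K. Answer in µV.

5.30 µV

V_n = √(4kTRB)
4kTRB = 4 × 1.38×10⁻²³ × 300 × 5.00×10¹ × 3.39×10⁷ = 2.81×10⁻¹¹ V²
V_n = √(2.81×10⁻¹¹) = 5.30×10⁻⁶ V = 5.30 µV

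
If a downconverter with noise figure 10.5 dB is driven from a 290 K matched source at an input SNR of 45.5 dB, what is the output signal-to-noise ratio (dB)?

By definition F = SNR_in/SNR_out, so in dB: SNR_out = SNR_in − NF
SNR_out = 45.5 − 10.5 = 35.0 dB

35.0 dB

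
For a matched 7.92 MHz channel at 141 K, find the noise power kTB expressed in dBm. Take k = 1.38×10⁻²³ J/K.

−108.1 dBm

P_n = kTB = 1.38×10⁻²³ × 141 × 7.92×10⁶ = 1.54×10⁻¹⁴ W
In dBm: 10 log₁₀(1.54×10⁻¹⁴ / 10⁻³) = −108.1 dBm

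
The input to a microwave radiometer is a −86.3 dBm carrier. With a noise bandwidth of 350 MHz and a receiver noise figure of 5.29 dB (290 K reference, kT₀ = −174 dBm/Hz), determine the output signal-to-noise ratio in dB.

−3.0 dB

Noise floor: N = −174 + 10 log₁₀(B) + NF
10 log₁₀(3.50×10⁸) = 85.44 dB
N = −174 + 85.44 + 5.29 = −83.27 dBm
SNR = P_sig − N = −86.3 − (−83.27) = −3.03 dB → −3.0 dB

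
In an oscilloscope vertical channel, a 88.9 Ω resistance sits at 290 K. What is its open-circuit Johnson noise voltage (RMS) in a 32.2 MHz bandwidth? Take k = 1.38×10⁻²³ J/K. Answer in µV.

6.77 µV

V_n = √(4kTRB)
4kTRB = 4 × 1.38×10⁻²³ × 290 × 8.89×10¹ × 3.22×10⁷ = 4.58×10⁻¹¹ V²
V_n = √(4.58×10⁻¹¹) = 6.77×10⁻⁶ V = 6.77 µV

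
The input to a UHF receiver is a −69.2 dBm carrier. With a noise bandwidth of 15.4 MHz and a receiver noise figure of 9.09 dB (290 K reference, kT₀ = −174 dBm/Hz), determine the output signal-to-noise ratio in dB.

Noise floor: N = −174 + 10 log₁₀(B) + NF
10 log₁₀(1.54×10⁷) = 71.88 dB
N = −174 + 71.88 + 9.09 = −93.03 dBm
SNR = P_sig − N = −69.2 − (−93.03) = 23.83 dB → 23.8 dB

23.8 dB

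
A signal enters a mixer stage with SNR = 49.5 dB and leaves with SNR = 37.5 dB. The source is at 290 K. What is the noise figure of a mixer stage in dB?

12.0 dB

NF (dB) = SNR_in(dB) − SNR_out(dB) when the source is at T₀
NF = 49.5 − 37.5 = 12.0 dB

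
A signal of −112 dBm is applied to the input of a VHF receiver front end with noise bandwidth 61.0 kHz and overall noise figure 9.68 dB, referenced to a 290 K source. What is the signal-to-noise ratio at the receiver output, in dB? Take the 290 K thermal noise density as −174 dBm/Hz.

4.5 dB

Noise floor: N = −174 + 10 log₁₀(B) + NF
10 log₁₀(6.10×10⁴) = 47.85 dB
N = −174 + 47.85 + 9.68 = −116.47 dBm
SNR = P_sig − N = −112 − (−116.47) = 4.47 dB → 4.5 dB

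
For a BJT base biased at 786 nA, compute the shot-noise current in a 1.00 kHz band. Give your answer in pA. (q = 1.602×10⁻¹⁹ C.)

I_n = √(2qI·B)
2qI·B = 2 × 1.602×10⁻¹⁹ × 7.86×10⁻⁷ × 1.00×10³ = 2.52×10⁻²² A²
I_n = √(2.52×10⁻²²) = 1.59×10⁻¹¹ A = 15.9 pA

15.9 pA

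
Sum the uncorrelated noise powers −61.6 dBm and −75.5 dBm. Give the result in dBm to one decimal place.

−61.4 dBm

Convert to linear, add, convert back:
P₁ = 6.92×10⁻¹⁰ W, P₂ = 2.82×10⁻¹¹ W
P_tot = 7.20×10⁻¹⁰ W → 10 log₁₀(P_tot / 10⁻³) = −61.4 dBm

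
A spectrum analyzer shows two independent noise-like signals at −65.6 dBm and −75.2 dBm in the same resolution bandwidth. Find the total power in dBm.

−65.1 dBm

Convert to linear, add, convert back:
P₁ = 2.75×10⁻¹⁰ W, P₂ = 3.02×10⁻¹¹ W
P_tot = 3.06×10⁻¹⁰ W → 10 log₁₀(P_tot / 10⁻³) = −65.1 dBm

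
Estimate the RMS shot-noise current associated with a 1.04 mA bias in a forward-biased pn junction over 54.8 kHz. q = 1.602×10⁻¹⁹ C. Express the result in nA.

4.27 nA

I_n = √(2qI·B)
2qI·B = 2 × 1.602×10⁻¹⁹ × 1.04×10⁻³ × 5.48×10⁴ = 1.83×10⁻¹⁷ A²
I_n = √(1.83×10⁻¹⁷) = 4.27×10⁻⁹ A = 4.27 nA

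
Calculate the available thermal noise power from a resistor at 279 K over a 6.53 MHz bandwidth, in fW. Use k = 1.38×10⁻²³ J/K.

25.1 fW

P_n = kTB = 1.38×10⁻²³ × 279 × 6.53×10⁶ = 2.51×10⁻¹⁴ W = 25.1 fW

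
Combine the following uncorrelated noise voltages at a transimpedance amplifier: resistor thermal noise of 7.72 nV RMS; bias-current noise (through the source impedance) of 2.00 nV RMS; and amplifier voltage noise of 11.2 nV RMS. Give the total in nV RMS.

Uncorrelated sources add in power (mean-square): V_tot = √(ΣV_i²)
V_tot = √[(7.72×10⁻⁹)² + (2.00×10⁻⁹)² + (1.12×10⁻⁸)²] = 1.37×10⁻⁸ V = 13.7 nV

13.7 nV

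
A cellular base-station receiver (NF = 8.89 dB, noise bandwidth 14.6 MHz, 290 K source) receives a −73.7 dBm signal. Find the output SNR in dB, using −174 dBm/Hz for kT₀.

Noise floor: N = −174 + 10 log₁₀(B) + NF
10 log₁₀(1.46×10⁷) = 71.64 dB
N = −174 + 71.64 + 8.89 = −93.47 dBm
SNR = P_sig − N = −73.7 − (−93.47) = 19.77 dB → 19.8 dB

19.8 dB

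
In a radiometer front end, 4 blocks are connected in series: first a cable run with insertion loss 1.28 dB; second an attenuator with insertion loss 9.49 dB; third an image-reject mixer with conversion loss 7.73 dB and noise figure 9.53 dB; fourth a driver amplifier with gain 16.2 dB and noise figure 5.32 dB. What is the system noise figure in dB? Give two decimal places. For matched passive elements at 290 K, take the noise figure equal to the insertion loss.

Convert to linear (a loss of L dB is a gain of −L dB): F_i = 10^(NF_i/10), G_i = 10^(G_i,dB/10)
  Stage 1: F_1 = 10^(1.28/10) = 1.343, G_1 = 10^(−1.28/10) = 0.7447
  Stage 2: F_2 = 10^(9.49/10) = 8.892, G_2 = 10^(−9.49/10) = 0.1125
  Stage 3: F_3 = 10^(9.53/10) = 8.974, G_3 = 10^(−7.73/10) = 0.1687
  Stage 4: F_4 = 10^(5.32/10) = 3.404, G_4 = 10^(16.2/10) = 41.69
Friis cascade:
  F = 1.343 + (8.892 − 1)/0.7447 + (8.974 − 1)/0.08375 + (3.404 − 1)/0.01413 = 277.3
NF = 10 log₁₀(277.3) = 24.43 dB

24.43 dB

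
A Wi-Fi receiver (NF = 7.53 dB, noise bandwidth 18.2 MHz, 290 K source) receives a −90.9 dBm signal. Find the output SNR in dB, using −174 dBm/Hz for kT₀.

3.0 dB

Noise floor: N = −174 + 10 log₁₀(B) + NF
10 log₁₀(1.82×10⁷) = 72.6 dB
N = −174 + 72.6 + 7.53 = −93.87 dBm
SNR = P_sig − N = −90.9 − (−93.87) = 2.97 dB → 3.0 dB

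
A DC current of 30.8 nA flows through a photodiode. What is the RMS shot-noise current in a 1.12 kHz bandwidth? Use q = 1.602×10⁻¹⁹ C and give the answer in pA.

3.32 pA

I_n = √(2qI·B)
2qI·B = 2 × 1.602×10⁻¹⁹ × 3.08×10⁻⁸ × 1.12×10³ = 1.11×10⁻²³ A²
I_n = √(1.11×10⁻²³) = 3.32×10⁻¹² A = 3.32 pA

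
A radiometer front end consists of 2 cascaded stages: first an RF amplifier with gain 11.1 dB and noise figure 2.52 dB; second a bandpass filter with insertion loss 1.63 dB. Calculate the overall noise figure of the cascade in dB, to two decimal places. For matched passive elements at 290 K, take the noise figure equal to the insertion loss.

Convert to linear (a loss of L dB is a gain of −L dB): F_i = 10^(NF_i/10), G_i = 10^(G_i,dB/10)
  Stage 1: F_1 = 10^(2.52/10) = 1.786, G_1 = 10^(11.1/10) = 12.88
  Stage 2: F_2 = 10^(1.63/10) = 1.455, G_2 = 10^(−1.63/10) = 0.6871
Friis cascade:
  F = 1.786 + (1.455 − 1)/12.88 = 1.822
NF = 10 log₁₀(1.822) = 2.61 dB

2.61 dB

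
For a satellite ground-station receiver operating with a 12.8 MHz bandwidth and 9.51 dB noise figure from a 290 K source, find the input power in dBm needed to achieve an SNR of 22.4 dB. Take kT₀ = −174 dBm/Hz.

−71.0 dBm

Sensitivity = −174 + 10 log₁₀(B) + NF + SNR_min
= −174 + 71.07 + 9.51 + 22.4
= −71.02 dBm → −71.0 dBm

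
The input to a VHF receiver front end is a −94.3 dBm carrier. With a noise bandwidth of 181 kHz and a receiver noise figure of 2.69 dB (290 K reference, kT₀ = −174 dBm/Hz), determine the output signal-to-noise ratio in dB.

24.4 dB

Noise floor: N = −174 + 10 log₁₀(B) + NF
10 log₁₀(1.81×10⁵) = 52.58 dB
N = −174 + 52.58 + 2.69 = −118.73 dBm
SNR = P_sig − N = −94.3 − (−118.73) = 24.43 dB → 24.4 dB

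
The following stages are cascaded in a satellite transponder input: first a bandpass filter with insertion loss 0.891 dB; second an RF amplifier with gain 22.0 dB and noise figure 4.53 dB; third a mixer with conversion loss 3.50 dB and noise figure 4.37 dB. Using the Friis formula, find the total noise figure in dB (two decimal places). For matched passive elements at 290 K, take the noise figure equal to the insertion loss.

5.44 dB

Convert to linear (a loss of L dB is a gain of −L dB): F_i = 10^(NF_i/10), G_i = 10^(G_i,dB/10)
  Stage 1: F_1 = 10^(0.891/10) = 1.228, G_1 = 10^(−0.891/10) = 0.8145
  Stage 2: F_2 = 10^(4.53/10) = 2.838, G_2 = 10^(22.0/10) = 158.5
  Stage 3: F_3 = 10^(4.37/10) = 2.735, G_3 = 10^(−3.50/10) = 0.4467
Friis cascade:
  F = 1.228 + (2.838 − 1)/0.8145 + (2.735 − 1)/129.1 = 3.498
NF = 10 log₁₀(3.498) = 5.44 dB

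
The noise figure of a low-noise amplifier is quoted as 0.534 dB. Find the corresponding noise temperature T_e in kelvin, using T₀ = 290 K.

F = 10^(0.534/10) = 1.13084
T_e = (F − 1)·T₀ = (1.13084 − 1) × 290 = 37.9 K

37.9 K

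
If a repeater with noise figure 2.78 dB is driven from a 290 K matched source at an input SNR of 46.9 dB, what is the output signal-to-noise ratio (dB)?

44.12 dB

By definition F = SNR_in/SNR_out, so in dB: SNR_out = SNR_in − NF
SNR_out = 46.9 − 2.78 = 44.12 dB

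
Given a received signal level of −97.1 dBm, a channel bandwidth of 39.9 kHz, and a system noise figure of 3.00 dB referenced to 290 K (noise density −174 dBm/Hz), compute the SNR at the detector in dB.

Noise floor: N = −174 + 10 log₁₀(B) + NF
10 log₁₀(3.99×10⁴) = 46.01 dB
N = −174 + 46.01 + 3.00 = −124.99 dBm
SNR = P_sig − N = −97.1 − (−124.99) = 27.89 dB → 27.9 dB

27.9 dB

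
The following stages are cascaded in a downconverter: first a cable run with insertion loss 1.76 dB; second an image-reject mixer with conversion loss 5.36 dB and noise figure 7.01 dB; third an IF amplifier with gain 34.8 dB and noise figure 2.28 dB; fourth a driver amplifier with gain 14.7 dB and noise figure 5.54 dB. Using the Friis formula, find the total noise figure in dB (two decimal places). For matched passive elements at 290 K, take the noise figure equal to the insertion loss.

10.45 dB

Convert to linear (a loss of L dB is a gain of −L dB): F_i = 10^(NF_i/10), G_i = 10^(G_i,dB/10)
  Stage 1: F_1 = 10^(1.76/10) = 1.500, G_1 = 10^(−1.76/10) = 0.6668
  Stage 2: F_2 = 10^(7.01/10) = 5.023, G_2 = 10^(−5.36/10) = 0.2911
  Stage 3: F_3 = 10^(2.28/10) = 1.690, G_3 = 10^(34.8/10) = 3020
  Stage 4: F_4 = 10^(5.54/10) = 3.581, G_4 = 10^(14.7/10) = 29.51
Friis cascade:
  F = 1.500 + (5.023 − 1)/0.6668 + (1.690 − 1)/0.1941 + (3.581 − 1)/586.1 = 11.10
NF = 10 log₁₀(11.10) = 10.45 dB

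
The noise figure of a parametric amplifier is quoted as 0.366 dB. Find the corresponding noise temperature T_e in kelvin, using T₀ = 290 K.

25.5 K

F = 10^(0.366/10) = 1.08793
T_e = (F − 1)·T₀ = (1.08793 − 1) × 290 = 25.5 K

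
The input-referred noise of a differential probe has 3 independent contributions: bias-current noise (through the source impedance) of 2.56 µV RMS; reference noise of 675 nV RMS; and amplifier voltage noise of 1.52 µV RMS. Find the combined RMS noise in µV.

3.05 µV

Uncorrelated sources add in power (mean-square): V_tot = √(ΣV_i²)
V_tot = √[(2.56×10⁻⁶)² + (6.75×10⁻⁷)² + (1.52×10⁻⁶)²] = 3.05×10⁻⁶ V = 3.05 µV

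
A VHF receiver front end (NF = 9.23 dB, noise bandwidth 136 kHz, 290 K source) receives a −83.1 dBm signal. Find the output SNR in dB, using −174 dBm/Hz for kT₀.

30.3 dB

Noise floor: N = −174 + 10 log₁₀(B) + NF
10 log₁₀(1.36×10⁵) = 51.34 dB
N = −174 + 51.34 + 9.23 = −113.43 dBm
SNR = P_sig − N = −83.1 − (−113.43) = 30.33 dB → 30.3 dB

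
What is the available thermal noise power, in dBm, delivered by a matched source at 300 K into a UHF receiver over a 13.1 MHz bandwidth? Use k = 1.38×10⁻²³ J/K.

−102.7 dBm

P_n = kTB = 1.38×10⁻²³ × 300 × 1.31×10⁷ = 5.42×10⁻¹⁴ W
In dBm: 10 log₁₀(5.42×10⁻¹⁴ / 10⁻³) = −102.7 dBm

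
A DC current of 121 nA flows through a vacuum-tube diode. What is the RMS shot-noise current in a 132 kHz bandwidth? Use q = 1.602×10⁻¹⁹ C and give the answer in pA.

71.5 pA

I_n = √(2qI·B)
2qI·B = 2 × 1.602×10⁻¹⁹ × 1.21×10⁻⁷ × 1.32×10⁵ = 5.12×10⁻²¹ A²
I_n = √(5.12×10⁻²¹) = 7.15×10⁻¹¹ A = 71.5 pA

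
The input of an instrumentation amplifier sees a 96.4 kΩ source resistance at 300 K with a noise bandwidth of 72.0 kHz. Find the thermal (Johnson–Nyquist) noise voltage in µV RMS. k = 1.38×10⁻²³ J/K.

V_n = √(4kTRB)
4kTRB = 4 × 1.38×10⁻²³ × 300 × 9.64×10⁴ × 7.20×10⁴ = 1.15×10⁻¹⁰ V²
V_n = √(1.15×10⁻¹⁰) = 1.07×10⁻⁵ V = 10.7 µV

10.7 µV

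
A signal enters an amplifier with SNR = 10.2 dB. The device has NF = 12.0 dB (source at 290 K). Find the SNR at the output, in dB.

By definition F = SNR_in/SNR_out, so in dB: SNR_out = SNR_in − NF
SNR_out = 10.2 − 12.0 = −1.8 dB

−1.8 dB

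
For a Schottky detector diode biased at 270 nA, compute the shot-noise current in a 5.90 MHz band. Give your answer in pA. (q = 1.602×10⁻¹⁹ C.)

714 pA

I_n = √(2qI·B)
2qI·B = 2 × 1.602×10⁻¹⁹ × 2.70×10⁻⁷ × 5.90×10⁶ = 5.10×10⁻¹⁹ A²
I_n = √(5.10×10⁻¹⁹) = 7.14×10⁻¹⁰ A = 714 pA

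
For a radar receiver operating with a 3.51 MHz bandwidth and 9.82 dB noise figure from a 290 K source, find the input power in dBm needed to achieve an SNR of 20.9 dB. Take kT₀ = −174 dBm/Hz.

Sensitivity = −174 + 10 log₁₀(B) + NF + SNR_min
= −174 + 65.45 + 9.82 + 20.9
= −77.83 dBm → −77.8 dBm

−77.8 dBm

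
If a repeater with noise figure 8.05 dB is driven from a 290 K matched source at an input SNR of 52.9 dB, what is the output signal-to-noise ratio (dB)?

44.85 dB

By definition F = SNR_in/SNR_out, so in dB: SNR_out = SNR_in − NF
SNR_out = 52.9 − 8.05 = 44.85 dB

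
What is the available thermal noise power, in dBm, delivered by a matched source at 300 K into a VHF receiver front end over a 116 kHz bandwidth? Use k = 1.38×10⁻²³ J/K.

−123.2 dBm

P_n = kTB = 1.38×10⁻²³ × 300 × 1.16×10⁵ = 4.80×10⁻¹⁶ W
In dBm: 10 log₁₀(4.80×10⁻¹⁶ / 10⁻³) = −123.2 dBm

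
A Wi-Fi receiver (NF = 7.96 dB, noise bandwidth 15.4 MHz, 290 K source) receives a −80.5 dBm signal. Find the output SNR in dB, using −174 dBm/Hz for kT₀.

Noise floor: N = −174 + 10 log₁₀(B) + NF
10 log₁₀(1.54×10⁷) = 71.88 dB
N = −174 + 71.88 + 7.96 = −94.16 dBm
SNR = P_sig − N = −80.5 − (−94.16) = 13.66 dB → 13.7 dB

13.7 dB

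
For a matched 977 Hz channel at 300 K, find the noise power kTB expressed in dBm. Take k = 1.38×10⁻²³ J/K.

P_n = kTB = 1.38×10⁻²³ × 300 × 9.77×10² = 4.04×10⁻¹⁸ W
In dBm: 10 log₁₀(4.04×10⁻¹⁸ / 10⁻³) = −143.9 dBm

−143.9 dBm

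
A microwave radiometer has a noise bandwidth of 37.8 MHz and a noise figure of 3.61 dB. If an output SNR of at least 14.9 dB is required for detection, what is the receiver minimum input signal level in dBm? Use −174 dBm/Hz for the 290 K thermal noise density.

Sensitivity = −174 + 10 log₁₀(B) + NF + SNR_min
= −174 + 75.77 + 3.61 + 14.9
= −79.72 dBm → −79.7 dBm

−79.7 dBm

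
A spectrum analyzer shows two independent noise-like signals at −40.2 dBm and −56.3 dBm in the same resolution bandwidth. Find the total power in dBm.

Convert to linear, add, convert back:
P₁ = 9.55×10⁻⁸ W, P₂ = 2.34×10⁻⁹ W
P_tot = 9.78×10⁻⁸ W → 10 log₁₀(P_tot / 10⁻³) = −40.1 dBm

−40.1 dBm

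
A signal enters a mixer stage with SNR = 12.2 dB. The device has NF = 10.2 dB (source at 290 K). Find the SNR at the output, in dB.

By definition F = SNR_in/SNR_out, so in dB: SNR_out = SNR_in − NF
SNR_out = 12.2 − 10.2 = 2.0 dB

2.0 dB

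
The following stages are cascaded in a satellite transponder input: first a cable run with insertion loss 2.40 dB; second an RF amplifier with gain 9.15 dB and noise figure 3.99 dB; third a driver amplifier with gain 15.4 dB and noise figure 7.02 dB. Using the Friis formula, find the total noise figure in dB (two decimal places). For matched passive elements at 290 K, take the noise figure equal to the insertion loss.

7.17 dB

Convert to linear (a loss of L dB is a gain of −L dB): F_i = 10^(NF_i/10), G_i = 10^(G_i,dB/10)
  Stage 1: F_1 = 10^(2.40/10) = 1.738, G_1 = 10^(−2.40/10) = 0.5754
  Stage 2: F_2 = 10^(3.99/10) = 2.506, G_2 = 10^(9.15/10) = 8.222
  Stage 3: F_3 = 10^(7.02/10) = 5.035, G_3 = 10^(15.4/10) = 34.67
Friis cascade:
  F = 1.738 + (2.506 − 1)/0.5754 + (5.035 − 1)/4.732 = 5.208
NF = 10 log₁₀(5.208) = 7.17 dB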